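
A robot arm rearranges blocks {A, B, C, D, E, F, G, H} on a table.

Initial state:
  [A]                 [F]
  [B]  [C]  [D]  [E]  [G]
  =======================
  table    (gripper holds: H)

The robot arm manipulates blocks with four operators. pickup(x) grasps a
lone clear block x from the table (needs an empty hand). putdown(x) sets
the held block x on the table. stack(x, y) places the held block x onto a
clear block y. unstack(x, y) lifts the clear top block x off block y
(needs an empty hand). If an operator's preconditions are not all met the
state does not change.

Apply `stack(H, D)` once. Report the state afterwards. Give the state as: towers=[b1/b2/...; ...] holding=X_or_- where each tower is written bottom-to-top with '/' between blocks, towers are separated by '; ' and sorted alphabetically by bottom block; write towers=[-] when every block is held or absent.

towers=[B/A; C; D/H; E; G/F] holding=-

before: towers=[B/A; C; D; E; G/F] holding=H
pre[stack(H, D)]: holding(H) yes, clear(D) yes, H≠D yes
all met → apply stack(H, D)
after:  towers=[B/A; C; D/H; E; G/F] holding=-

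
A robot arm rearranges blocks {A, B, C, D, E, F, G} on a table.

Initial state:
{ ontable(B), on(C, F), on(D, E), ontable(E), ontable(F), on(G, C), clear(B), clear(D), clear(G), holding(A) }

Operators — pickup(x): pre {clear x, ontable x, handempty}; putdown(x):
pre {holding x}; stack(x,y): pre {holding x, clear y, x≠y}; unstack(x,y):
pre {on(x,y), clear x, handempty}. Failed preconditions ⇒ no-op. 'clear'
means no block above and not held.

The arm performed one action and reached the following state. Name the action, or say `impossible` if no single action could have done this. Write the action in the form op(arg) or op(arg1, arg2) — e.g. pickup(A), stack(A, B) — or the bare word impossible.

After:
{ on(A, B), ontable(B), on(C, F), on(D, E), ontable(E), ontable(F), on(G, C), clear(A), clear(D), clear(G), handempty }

target: towers=[B/A; E/D; F/C/G] holding=-
        putdown(A) → towers=[A; B; E/D; F/C/G] holding=-
       stack(A, B) → towers=[B/A; E/D; F/C/G] holding=-  ← match
       stack(A, G) → towers=[B; E/D; F/C/G/A] holding=-
       stack(A, D) → towers=[B; E/D/A; F/C/G] holding=-

stack(A, B)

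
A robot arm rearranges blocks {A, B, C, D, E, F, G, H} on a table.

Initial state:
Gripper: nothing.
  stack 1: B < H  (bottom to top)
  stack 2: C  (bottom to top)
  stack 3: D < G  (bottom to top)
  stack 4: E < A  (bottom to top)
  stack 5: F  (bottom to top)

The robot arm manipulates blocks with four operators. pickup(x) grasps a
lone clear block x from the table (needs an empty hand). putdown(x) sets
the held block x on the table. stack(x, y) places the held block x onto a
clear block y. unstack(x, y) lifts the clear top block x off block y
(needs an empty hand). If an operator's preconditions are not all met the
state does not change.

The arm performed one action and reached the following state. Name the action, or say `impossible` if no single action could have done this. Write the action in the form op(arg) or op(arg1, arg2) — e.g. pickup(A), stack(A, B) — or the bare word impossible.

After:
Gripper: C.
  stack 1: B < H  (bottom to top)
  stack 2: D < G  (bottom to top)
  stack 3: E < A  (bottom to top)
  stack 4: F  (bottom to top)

target: towers=[B/H; D/G; E/A; F] holding=C
     unstack(G, D) → towers=[B/H; C; D; E/A; F] holding=G
     unstack(A, E) → towers=[B/H; C; D/G; E; F] holding=A
     unstack(H, B) → towers=[B; C; D/G; E/A; F] holding=H
         pickup(F) → towers=[B/H; C; D/G; E/A] holding=F
         pickup(C) → towers=[B/H; D/G; E/A; F] holding=C  ← match

pickup(C)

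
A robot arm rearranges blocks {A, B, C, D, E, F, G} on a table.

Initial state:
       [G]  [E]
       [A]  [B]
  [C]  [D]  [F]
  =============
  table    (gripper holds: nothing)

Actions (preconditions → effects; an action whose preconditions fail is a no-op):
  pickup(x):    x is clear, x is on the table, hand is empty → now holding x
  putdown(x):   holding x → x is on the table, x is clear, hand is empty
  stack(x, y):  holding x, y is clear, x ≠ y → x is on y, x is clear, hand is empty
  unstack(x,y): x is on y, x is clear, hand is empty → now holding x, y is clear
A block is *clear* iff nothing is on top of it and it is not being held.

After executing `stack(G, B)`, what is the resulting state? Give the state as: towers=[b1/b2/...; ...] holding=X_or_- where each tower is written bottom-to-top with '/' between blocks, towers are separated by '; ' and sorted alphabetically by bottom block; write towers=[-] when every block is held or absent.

towers=[C; D/A/G; F/B/E] holding=-

before: towers=[C; D/A/G; F/B/E] holding=-
pre[stack(G, B)]: holding(G) no, clear(B) no, G≠B yes
holding(G), clear(B) unmet → stack(G, B) is a no-op
after:  towers=[C; D/A/G; F/B/E] holding=-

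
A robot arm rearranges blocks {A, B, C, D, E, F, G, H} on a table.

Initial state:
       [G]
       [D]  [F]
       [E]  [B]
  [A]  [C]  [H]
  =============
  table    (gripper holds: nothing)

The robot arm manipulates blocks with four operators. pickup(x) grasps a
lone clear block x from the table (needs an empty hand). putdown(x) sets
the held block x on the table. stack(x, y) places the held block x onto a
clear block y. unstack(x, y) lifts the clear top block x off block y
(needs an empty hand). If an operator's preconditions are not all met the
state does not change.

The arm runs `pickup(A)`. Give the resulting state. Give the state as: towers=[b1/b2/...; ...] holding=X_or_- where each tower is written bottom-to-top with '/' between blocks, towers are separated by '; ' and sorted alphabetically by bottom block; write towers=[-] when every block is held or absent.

towers=[C/E/D/G; H/B/F] holding=A

before: towers=[A; C/E/D/G; H/B/F] holding=-
pre[pickup(A)]: clear(A) yes, ontable(A) yes, handempty yes
all met → apply pickup(A)
after:  towers=[C/E/D/G; H/B/F] holding=A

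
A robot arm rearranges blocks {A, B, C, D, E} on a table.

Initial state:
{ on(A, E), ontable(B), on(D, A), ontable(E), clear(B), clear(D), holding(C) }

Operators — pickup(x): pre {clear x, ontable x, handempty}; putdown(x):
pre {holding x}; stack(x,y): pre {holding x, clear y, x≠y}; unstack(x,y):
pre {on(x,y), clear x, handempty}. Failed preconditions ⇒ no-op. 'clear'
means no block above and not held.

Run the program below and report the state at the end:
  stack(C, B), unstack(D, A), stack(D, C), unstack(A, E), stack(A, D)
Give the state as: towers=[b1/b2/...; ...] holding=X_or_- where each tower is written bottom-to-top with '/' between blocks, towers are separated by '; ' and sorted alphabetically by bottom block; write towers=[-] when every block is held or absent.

towers=[B/C/D/A; E] holding=-

step 1 (stack(C, B)): towers=[B/C; E/A/D] holding=-
step 2 (unstack(D, A)): towers=[B/C; E/A] holding=D
step 3 (stack(D, C)): towers=[B/C/D; E/A] holding=-
step 4 (unstack(A, E)): towers=[B/C/D; E] holding=A
step 5 (stack(A, D)): towers=[B/C/D/A; E] holding=-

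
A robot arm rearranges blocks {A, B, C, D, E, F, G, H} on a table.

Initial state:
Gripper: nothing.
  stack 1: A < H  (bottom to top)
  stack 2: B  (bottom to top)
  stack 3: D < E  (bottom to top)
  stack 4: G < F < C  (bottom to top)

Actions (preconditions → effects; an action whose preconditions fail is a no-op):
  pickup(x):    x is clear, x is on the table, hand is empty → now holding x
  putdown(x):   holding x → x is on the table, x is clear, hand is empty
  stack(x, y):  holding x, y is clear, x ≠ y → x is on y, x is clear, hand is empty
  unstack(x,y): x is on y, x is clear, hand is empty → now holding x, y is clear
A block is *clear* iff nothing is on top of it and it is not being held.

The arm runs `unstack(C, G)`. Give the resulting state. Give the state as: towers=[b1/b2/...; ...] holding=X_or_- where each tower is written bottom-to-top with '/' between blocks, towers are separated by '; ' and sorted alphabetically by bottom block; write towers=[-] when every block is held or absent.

towers=[A/H; B; D/E; G/F/C] holding=-

before: towers=[A/H; B; D/E; G/F/C] holding=-
pre[unstack(C, G)]: on(C,G) ✗, clear(C) ✓, handempty ✓
on(C,G) unmet → unstack(C, G) is a no-op
after:  towers=[A/H; B; D/E; G/F/C] holding=-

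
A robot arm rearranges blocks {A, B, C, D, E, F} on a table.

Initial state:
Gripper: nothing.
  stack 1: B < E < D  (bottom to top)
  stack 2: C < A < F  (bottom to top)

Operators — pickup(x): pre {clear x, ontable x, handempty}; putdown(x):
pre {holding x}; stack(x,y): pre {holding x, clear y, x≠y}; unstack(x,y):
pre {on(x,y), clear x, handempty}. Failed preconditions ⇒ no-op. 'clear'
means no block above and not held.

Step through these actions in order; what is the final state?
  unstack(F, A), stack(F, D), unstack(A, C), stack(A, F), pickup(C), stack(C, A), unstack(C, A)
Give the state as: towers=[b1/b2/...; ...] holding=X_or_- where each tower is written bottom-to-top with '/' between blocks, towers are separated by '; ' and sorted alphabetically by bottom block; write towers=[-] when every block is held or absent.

towers=[B/E/D/F/A] holding=C

step 1 (unstack(F, A)): towers=[B/E/D; C/A] holding=F
step 2 (stack(F, D)): towers=[B/E/D/F; C/A] holding=-
step 3 (unstack(A, C)): towers=[B/E/D/F; C] holding=A
step 4 (stack(A, F)): towers=[B/E/D/F/A; C] holding=-
step 5 (pickup(C)): towers=[B/E/D/F/A] holding=C
step 6 (stack(C, A)): towers=[B/E/D/F/A/C] holding=-
step 7 (unstack(C, A)): towers=[B/E/D/F/A] holding=C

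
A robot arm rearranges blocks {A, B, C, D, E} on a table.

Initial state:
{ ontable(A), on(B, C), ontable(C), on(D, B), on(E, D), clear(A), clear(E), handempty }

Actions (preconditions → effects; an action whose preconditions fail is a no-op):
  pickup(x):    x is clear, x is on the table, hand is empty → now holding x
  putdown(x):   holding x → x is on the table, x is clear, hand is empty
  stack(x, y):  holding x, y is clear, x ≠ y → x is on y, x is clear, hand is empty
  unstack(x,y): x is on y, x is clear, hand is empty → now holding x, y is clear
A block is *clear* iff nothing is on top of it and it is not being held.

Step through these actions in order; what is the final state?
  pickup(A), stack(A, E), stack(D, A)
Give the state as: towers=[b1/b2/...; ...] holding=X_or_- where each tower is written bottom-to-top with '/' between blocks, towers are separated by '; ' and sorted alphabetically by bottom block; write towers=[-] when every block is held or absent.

towers=[C/B/D/E/A] holding=-

step 1 (pickup(A)): towers=[C/B/D/E] holding=A
step 2 (stack(A, E)): towers=[C/B/D/E/A] holding=-
step 3 (stack(D, A)) [no-op]: towers=[C/B/D/E/A] holding=-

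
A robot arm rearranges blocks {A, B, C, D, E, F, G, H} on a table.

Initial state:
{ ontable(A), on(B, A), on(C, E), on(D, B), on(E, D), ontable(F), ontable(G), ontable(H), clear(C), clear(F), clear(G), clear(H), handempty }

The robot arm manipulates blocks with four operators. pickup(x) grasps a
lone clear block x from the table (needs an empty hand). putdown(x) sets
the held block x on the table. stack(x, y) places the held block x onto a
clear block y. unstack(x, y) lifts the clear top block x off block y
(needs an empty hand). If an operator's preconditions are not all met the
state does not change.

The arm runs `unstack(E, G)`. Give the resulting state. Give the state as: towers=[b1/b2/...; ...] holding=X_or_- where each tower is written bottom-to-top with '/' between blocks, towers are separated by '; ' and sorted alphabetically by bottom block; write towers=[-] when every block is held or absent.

before: towers=[A/B/D/E/C; F; G; H] holding=-
pre[unstack(E, G)]: on(E,G) ✗, clear(E) ✗, handempty ✓
on(E,G), clear(E) unmet → unstack(E, G) is a no-op
after:  towers=[A/B/D/E/C; F; G; H] holding=-

towers=[A/B/D/E/C; F; G; H] holding=-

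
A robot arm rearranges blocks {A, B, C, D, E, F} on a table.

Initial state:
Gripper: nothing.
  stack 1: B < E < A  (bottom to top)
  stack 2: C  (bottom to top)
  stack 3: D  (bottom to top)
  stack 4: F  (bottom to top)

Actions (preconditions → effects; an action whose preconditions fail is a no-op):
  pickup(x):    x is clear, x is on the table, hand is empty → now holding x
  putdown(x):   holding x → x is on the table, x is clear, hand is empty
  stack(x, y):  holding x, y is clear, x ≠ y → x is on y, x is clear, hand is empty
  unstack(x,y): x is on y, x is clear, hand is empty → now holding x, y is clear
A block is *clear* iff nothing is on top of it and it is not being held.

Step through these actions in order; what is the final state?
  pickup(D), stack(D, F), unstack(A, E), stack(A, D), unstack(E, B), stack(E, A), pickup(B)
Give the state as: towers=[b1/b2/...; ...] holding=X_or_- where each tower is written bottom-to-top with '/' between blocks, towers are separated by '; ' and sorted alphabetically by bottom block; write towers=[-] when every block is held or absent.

towers=[C; F/D/A/E] holding=B

step 1 (pickup(D)): towers=[B/E/A; C; F] holding=D
step 2 (stack(D, F)): towers=[B/E/A; C; F/D] holding=-
step 3 (unstack(A, E)): towers=[B/E; C; F/D] holding=A
step 4 (stack(A, D)): towers=[B/E; C; F/D/A] holding=-
step 5 (unstack(E, B)): towers=[B; C; F/D/A] holding=E
step 6 (stack(E, A)): towers=[B; C; F/D/A/E] holding=-
step 7 (pickup(B)): towers=[C; F/D/A/E] holding=B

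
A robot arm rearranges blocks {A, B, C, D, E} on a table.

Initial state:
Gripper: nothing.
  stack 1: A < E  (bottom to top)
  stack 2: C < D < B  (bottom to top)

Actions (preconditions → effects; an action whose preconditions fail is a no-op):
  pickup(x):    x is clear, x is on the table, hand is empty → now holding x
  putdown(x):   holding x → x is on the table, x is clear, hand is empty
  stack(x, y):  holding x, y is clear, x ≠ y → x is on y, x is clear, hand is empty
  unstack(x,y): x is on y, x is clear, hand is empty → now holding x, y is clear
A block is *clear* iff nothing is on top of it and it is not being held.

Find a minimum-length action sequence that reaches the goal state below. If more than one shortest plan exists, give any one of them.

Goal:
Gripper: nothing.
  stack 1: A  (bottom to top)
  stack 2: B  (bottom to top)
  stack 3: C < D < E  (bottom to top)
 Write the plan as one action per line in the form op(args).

step 1 (unstack(B, D)): towers=[A/E; C/D] holding=B
step 2 (putdown(B)): towers=[A/E; B; C/D] holding=-
step 3 (unstack(E, A)): towers=[A; B; C/D] holding=E
step 4 (stack(E, D)): towers=[A; B; C/D/E] holding=-
goal check: towers=[A; B; C/D/E] holding=- — reached (length 4, optimal by BFS)

unstack(B, D)
putdown(B)
unstack(E, A)
stack(E, D)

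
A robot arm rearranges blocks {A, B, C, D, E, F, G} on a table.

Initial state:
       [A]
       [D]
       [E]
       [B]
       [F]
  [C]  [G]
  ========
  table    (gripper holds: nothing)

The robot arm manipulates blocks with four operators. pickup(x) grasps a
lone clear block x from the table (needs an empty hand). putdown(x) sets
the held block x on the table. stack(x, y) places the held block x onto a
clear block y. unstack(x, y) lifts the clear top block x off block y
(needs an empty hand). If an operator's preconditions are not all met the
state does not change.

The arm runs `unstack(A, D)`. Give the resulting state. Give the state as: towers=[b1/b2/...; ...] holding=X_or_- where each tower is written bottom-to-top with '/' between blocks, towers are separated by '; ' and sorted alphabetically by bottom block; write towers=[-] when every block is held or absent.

before: towers=[C; G/F/B/E/D/A] holding=-
pre[unstack(A, D)]: on(A,D) ✓, clear(A) ✓, handempty ✓
all met → apply unstack(A, D)
after:  towers=[C; G/F/B/E/D] holding=A

towers=[C; G/F/B/E/D] holding=A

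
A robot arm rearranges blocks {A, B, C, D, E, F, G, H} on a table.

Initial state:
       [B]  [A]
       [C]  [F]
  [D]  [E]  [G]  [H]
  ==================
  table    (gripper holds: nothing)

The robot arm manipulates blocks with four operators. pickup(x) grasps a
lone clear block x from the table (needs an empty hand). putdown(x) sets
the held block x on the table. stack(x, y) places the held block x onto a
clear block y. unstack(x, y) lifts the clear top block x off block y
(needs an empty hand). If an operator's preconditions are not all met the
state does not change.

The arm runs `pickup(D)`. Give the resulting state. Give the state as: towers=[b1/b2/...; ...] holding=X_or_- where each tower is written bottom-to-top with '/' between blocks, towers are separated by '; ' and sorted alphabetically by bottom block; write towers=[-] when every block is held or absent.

before: towers=[D; E/C/B; G/F/A; H] holding=-
pre[pickup(D)]: clear(D) yes, ontable(D) yes, handempty yes
all met → apply pickup(D)
after:  towers=[E/C/B; G/F/A; H] holding=D

towers=[E/C/B; G/F/A; H] holding=D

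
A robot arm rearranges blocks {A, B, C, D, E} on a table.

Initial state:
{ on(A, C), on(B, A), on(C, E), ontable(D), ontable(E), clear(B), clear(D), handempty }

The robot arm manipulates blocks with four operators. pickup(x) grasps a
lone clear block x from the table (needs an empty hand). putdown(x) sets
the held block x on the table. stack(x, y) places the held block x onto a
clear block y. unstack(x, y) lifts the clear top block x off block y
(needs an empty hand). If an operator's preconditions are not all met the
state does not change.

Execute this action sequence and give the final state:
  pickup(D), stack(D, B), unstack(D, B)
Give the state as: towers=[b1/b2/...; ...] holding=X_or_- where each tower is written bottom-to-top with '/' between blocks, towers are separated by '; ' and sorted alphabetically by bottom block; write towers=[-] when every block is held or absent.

towers=[E/C/A/B] holding=D

step 1 (pickup(D)): towers=[E/C/A/B] holding=D
step 2 (stack(D, B)): towers=[E/C/A/B/D] holding=-
step 3 (unstack(D, B)): towers=[E/C/A/B] holding=D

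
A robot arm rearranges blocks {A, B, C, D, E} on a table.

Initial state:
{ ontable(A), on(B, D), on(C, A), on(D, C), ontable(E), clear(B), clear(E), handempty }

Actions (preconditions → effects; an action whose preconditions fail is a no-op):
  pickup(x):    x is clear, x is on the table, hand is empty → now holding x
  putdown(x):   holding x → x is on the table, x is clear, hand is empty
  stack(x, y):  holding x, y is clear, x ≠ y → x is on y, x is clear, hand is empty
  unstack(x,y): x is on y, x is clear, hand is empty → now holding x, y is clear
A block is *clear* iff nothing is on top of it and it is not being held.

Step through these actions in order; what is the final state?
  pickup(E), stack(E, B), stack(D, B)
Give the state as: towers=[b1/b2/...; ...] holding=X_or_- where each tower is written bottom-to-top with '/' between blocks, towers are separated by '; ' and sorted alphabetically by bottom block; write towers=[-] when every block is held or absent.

towers=[A/C/D/B/E] holding=-

step 1 (pickup(E)): towers=[A/C/D/B] holding=E
step 2 (stack(E, B)): towers=[A/C/D/B/E] holding=-
step 3 (stack(D, B)) [no-op]: towers=[A/C/D/B/E] holding=-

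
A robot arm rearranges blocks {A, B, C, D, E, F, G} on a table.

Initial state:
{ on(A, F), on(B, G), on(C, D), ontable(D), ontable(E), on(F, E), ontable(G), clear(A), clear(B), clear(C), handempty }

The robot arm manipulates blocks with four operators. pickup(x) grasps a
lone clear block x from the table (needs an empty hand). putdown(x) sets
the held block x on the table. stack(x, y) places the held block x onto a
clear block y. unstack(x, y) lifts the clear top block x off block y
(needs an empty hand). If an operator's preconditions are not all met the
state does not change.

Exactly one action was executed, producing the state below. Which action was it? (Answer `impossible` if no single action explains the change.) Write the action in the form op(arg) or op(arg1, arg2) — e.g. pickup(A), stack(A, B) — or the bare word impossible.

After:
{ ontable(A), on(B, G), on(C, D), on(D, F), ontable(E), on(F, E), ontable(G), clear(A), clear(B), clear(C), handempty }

impossible

target: towers=[A; E/F/D/C; G/B] holding=-
     unstack(B, G) → towers=[D/C; E/F/A; G] holding=B
     unstack(A, F) → towers=[D/C; E/F; G/B] holding=A
     unstack(C, D) → towers=[D; E/F/A; G/B] holding=C
none of the 3 applicable actions match → impossible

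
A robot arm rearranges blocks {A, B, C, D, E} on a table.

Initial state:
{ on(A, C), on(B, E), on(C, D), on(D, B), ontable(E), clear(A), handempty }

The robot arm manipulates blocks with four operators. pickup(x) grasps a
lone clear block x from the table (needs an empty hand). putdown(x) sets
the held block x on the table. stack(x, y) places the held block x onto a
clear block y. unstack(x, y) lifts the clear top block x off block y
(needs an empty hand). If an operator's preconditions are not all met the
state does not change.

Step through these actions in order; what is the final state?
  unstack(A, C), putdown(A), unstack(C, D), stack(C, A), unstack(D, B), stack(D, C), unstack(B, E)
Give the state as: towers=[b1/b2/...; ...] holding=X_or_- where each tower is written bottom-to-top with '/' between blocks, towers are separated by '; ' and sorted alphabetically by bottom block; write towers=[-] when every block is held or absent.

towers=[A/C/D; E] holding=B

step 1 (unstack(A, C)): towers=[E/B/D/C] holding=A
step 2 (putdown(A)): towers=[A; E/B/D/C] holding=-
step 3 (unstack(C, D)): towers=[A; E/B/D] holding=C
step 4 (stack(C, A)): towers=[A/C; E/B/D] holding=-
step 5 (unstack(D, B)): towers=[A/C; E/B] holding=D
step 6 (stack(D, C)): towers=[A/C/D; E/B] holding=-
step 7 (unstack(B, E)): towers=[A/C/D; E] holding=B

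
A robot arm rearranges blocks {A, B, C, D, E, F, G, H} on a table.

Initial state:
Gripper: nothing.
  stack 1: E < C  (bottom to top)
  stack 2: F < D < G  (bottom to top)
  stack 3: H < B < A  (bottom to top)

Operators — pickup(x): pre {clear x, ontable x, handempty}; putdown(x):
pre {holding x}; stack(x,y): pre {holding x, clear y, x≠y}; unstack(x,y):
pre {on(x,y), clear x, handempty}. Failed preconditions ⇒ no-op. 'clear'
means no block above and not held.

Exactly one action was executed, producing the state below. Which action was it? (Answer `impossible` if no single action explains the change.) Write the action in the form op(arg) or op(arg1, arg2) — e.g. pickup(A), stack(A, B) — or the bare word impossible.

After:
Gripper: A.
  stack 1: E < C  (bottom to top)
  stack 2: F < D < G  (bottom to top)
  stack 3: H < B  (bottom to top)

unstack(A, B)

target: towers=[E/C; F/D/G; H/B] holding=A
     unstack(G, D) → towers=[E/C; F/D; H/B/A] holding=G
     unstack(A, B) → towers=[E/C; F/D/G; H/B] holding=A  ← match
     unstack(C, E) → towers=[E; F/D/G; H/B/A] holding=C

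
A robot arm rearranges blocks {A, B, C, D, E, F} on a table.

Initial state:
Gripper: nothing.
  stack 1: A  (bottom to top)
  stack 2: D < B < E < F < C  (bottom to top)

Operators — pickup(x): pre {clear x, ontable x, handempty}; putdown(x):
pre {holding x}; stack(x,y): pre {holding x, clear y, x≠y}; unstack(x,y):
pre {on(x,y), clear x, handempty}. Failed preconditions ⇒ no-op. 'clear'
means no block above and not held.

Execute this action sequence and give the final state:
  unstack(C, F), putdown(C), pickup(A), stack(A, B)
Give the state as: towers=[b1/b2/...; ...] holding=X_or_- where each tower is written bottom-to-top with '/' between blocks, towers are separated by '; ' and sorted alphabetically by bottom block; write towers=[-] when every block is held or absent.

towers=[C; D/B/E/F] holding=A

step 1 (unstack(C, F)): towers=[A; D/B/E/F] holding=C
step 2 (putdown(C)): towers=[A; C; D/B/E/F] holding=-
step 3 (pickup(A)): towers=[C; D/B/E/F] holding=A
step 4 (stack(A, B)) [no-op]: towers=[C; D/B/E/F] holding=A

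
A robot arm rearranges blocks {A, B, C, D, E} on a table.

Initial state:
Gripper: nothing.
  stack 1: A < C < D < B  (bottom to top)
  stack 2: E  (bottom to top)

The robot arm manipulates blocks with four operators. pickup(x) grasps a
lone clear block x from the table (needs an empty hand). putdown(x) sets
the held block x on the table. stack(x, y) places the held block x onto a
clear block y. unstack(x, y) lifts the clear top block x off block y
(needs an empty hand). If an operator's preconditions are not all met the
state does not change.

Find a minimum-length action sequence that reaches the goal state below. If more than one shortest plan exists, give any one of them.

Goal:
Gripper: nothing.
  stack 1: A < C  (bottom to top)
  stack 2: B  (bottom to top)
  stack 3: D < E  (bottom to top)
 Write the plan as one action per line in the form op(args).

step 1 (unstack(B, D)): towers=[A/C/D; E] holding=B
step 2 (putdown(B)): towers=[A/C/D; B; E] holding=-
step 3 (unstack(D, C)): towers=[A/C; B; E] holding=D
step 4 (putdown(D)): towers=[A/C; B; D; E] holding=-
step 5 (pickup(E)): towers=[A/C; B; D] holding=E
step 6 (stack(E, D)): towers=[A/C; B; D/E] holding=-
goal check: towers=[A/C; B; D/E] holding=- — reached (length 6, optimal by BFS)

unstack(B, D)
putdown(B)
unstack(D, C)
putdown(D)
pickup(E)
stack(E, D)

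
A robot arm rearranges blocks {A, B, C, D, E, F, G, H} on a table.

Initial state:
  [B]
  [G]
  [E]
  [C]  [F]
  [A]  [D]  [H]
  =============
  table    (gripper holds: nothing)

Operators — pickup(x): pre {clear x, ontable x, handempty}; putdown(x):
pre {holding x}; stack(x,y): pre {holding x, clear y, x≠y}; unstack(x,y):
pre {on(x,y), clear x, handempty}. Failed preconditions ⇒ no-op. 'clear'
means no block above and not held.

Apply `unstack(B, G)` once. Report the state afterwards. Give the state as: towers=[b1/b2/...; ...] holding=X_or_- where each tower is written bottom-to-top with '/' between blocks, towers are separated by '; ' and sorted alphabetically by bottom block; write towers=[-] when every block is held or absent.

before: towers=[A/C/E/G/B; D/F; H] holding=-
pre[unstack(B, G)]: on(B,G) ok, clear(B) ok, handempty ok
all met → apply unstack(B, G)
after:  towers=[A/C/E/G; D/F; H] holding=B

towers=[A/C/E/G; D/F; H] holding=B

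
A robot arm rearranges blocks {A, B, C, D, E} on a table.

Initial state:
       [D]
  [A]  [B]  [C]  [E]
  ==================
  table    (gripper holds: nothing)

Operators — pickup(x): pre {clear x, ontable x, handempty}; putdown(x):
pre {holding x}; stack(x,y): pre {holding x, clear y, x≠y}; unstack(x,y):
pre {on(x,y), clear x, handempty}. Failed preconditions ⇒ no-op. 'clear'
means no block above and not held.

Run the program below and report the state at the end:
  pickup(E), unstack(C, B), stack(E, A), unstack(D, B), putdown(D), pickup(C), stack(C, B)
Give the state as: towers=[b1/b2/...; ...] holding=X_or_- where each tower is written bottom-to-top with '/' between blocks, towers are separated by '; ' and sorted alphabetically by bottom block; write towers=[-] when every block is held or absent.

towers=[A/E; B/C; D] holding=-

step 1 (pickup(E)): towers=[A; B/D; C] holding=E
step 2 (unstack(C, B)) [no-op]: towers=[A; B/D; C] holding=E
step 3 (stack(E, A)): towers=[A/E; B/D; C] holding=-
step 4 (unstack(D, B)): towers=[A/E; B; C] holding=D
step 5 (putdown(D)): towers=[A/E; B; C; D] holding=-
step 6 (pickup(C)): towers=[A/E; B; D] holding=C
step 7 (stack(C, B)): towers=[A/E; B/C; D] holding=-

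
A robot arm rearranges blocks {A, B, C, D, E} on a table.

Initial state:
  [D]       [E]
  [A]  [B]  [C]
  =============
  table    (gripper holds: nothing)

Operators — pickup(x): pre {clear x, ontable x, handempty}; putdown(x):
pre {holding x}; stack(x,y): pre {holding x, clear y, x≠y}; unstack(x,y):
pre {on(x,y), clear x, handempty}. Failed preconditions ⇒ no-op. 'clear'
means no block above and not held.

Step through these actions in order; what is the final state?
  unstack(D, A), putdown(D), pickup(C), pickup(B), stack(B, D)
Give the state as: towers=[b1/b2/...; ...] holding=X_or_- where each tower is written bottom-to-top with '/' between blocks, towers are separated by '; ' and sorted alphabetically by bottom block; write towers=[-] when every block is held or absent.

towers=[A; C/E; D/B] holding=-

step 1 (unstack(D, A)): towers=[A; B; C/E] holding=D
step 2 (putdown(D)): towers=[A; B; C/E; D] holding=-
step 3 (pickup(C)) [no-op]: towers=[A; B; C/E; D] holding=-
step 4 (pickup(B)): towers=[A; C/E; D] holding=B
step 5 (stack(B, D)): towers=[A; C/E; D/B] holding=-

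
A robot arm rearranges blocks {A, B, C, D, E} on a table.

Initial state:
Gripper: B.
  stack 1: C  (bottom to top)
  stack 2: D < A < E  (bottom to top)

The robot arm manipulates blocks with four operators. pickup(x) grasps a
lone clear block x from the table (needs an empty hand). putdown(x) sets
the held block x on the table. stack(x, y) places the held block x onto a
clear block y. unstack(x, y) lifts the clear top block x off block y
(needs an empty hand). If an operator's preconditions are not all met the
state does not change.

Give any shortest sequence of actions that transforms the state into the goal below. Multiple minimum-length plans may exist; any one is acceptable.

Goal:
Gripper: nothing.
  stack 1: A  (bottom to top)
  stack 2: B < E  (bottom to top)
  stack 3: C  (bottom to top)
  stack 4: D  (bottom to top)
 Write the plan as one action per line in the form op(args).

step 1 (putdown(B)): towers=[B; C; D/A/E] holding=-
step 2 (unstack(E, A)): towers=[B; C; D/A] holding=E
step 3 (stack(E, B)): towers=[B/E; C; D/A] holding=-
step 4 (unstack(A, D)): towers=[B/E; C; D] holding=A
step 5 (putdown(A)): towers=[A; B/E; C; D] holding=-
goal check: towers=[A; B/E; C; D] holding=- — reached (length 5, optimal by BFS)

putdown(B)
unstack(E, A)
stack(E, B)
unstack(A, D)
putdown(A)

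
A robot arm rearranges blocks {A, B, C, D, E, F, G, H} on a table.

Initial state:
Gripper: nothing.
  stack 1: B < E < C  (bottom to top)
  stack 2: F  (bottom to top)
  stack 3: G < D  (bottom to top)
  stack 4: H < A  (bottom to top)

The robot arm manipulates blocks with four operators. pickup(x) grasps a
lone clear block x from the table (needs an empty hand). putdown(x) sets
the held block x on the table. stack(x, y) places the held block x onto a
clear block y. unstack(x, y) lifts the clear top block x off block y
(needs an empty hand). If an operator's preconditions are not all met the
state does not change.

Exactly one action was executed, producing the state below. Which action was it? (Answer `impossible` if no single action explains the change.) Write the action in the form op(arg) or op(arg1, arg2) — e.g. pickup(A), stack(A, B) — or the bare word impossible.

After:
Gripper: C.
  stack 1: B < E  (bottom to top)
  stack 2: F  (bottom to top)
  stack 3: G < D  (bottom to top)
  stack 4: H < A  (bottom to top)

unstack(C, E)

target: towers=[B/E; F; G/D; H/A] holding=C
     unstack(A, H) → towers=[B/E/C; F; G/D; H] holding=A
         pickup(F) → towers=[B/E/C; G/D; H/A] holding=F
     unstack(D, G) → towers=[B/E/C; F; G; H/A] holding=D
     unstack(C, E) → towers=[B/E; F; G/D; H/A] holding=C  ← match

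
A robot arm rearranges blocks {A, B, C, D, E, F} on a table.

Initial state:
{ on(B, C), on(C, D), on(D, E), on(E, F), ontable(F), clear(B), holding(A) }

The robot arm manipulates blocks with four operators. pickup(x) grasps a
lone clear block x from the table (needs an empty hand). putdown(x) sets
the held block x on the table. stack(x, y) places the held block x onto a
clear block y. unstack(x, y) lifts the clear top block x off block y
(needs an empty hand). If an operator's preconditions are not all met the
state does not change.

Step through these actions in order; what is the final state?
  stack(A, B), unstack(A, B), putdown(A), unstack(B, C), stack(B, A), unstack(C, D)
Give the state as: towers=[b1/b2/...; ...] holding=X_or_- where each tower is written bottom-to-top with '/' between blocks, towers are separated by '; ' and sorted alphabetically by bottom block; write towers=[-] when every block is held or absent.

towers=[A/B; F/E/D] holding=C

step 1 (stack(A, B)): towers=[F/E/D/C/B/A] holding=-
step 2 (unstack(A, B)): towers=[F/E/D/C/B] holding=A
step 3 (putdown(A)): towers=[A; F/E/D/C/B] holding=-
step 4 (unstack(B, C)): towers=[A; F/E/D/C] holding=B
step 5 (stack(B, A)): towers=[A/B; F/E/D/C] holding=-
step 6 (unstack(C, D)): towers=[A/B; F/E/D] holding=C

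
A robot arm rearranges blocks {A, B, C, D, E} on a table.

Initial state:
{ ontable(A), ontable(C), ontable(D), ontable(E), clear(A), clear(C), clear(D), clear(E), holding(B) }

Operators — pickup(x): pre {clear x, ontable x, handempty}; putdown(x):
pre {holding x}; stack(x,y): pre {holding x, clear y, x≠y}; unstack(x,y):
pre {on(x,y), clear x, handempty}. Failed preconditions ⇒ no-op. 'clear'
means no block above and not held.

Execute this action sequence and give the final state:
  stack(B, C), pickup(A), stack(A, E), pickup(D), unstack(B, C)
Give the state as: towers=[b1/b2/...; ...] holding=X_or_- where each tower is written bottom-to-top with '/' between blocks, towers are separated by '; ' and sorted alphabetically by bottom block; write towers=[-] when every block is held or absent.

towers=[C/B; E/A] holding=D

step 1 (stack(B, C)): towers=[A; C/B; D; E] holding=-
step 2 (pickup(A)): towers=[C/B; D; E] holding=A
step 3 (stack(A, E)): towers=[C/B; D; E/A] holding=-
step 4 (pickup(D)): towers=[C/B; E/A] holding=D
step 5 (unstack(B, C)) [no-op]: towers=[C/B; E/A] holding=D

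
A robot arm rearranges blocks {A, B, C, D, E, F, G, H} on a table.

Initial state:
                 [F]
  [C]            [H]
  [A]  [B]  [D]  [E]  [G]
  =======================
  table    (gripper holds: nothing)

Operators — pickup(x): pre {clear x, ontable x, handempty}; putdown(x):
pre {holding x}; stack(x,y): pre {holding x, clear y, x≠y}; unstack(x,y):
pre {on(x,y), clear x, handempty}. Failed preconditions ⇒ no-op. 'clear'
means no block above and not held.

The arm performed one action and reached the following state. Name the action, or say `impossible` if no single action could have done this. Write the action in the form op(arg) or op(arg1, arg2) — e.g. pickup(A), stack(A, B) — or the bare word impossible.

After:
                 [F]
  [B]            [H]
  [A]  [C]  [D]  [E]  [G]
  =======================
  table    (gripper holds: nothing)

target: towers=[A/B; C; D; E/H/F; G] holding=-
         pickup(G) → towers=[A/C; B; D; E/H/F] holding=G
         pickup(B) → towers=[A/C; D; E/H/F; G] holding=B
     unstack(F, H) → towers=[A/C; B; D; E/H; G] holding=F
         pickup(D) → towers=[A/C; B; E/H/F; G] holding=D
     unstack(C, A) → towers=[A; B; D; E/H/F; G] holding=C
none of the 5 applicable actions match → impossible

impossible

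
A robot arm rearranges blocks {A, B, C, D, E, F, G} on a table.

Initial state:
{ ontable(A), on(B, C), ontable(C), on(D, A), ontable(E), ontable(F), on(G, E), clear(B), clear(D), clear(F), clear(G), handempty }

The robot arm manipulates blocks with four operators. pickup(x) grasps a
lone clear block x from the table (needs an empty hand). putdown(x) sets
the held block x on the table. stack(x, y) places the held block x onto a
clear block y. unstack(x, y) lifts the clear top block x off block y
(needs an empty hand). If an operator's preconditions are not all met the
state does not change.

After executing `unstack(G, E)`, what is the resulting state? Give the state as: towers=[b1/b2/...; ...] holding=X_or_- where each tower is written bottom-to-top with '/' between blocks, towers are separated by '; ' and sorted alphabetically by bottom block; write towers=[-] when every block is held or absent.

before: towers=[A/D; C/B; E/G; F] holding=-
pre[unstack(G, E)]: on(G,E) ok, clear(G) ok, handempty ok
all met → apply unstack(G, E)
after:  towers=[A/D; C/B; E; F] holding=G

towers=[A/D; C/B; E; F] holding=G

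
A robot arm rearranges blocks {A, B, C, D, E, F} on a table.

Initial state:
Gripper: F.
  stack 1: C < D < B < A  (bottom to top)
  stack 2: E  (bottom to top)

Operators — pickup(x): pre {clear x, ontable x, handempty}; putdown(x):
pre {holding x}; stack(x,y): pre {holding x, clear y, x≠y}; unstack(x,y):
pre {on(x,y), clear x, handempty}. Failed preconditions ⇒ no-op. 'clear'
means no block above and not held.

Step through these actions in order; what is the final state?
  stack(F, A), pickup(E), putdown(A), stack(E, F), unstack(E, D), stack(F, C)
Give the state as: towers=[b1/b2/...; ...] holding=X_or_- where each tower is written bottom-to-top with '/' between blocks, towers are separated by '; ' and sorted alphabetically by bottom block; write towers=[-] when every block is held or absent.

step 1 (stack(F, A)): towers=[C/D/B/A/F; E] holding=-
step 2 (pickup(E)): towers=[C/D/B/A/F] holding=E
step 3 (putdown(A)) [no-op]: towers=[C/D/B/A/F] holding=E
step 4 (stack(E, F)): towers=[C/D/B/A/F/E] holding=-
step 5 (unstack(E, D)) [no-op]: towers=[C/D/B/A/F/E] holding=-
step 6 (stack(F, C)) [no-op]: towers=[C/D/B/A/F/E] holding=-

towers=[C/D/B/A/F/E] holding=-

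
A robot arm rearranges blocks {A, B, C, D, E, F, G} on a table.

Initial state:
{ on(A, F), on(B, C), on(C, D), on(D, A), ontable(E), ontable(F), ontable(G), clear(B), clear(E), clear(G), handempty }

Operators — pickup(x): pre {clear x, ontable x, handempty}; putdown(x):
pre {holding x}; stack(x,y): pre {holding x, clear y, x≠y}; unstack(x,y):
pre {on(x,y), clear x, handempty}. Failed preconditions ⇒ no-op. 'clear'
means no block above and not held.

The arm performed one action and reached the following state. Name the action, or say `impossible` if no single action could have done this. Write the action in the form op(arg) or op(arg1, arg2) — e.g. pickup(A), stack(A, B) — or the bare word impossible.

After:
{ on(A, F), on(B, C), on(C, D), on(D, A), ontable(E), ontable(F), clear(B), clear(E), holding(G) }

pickup(G)

target: towers=[E; F/A/D/C/B] holding=G
     unstack(B, C) → towers=[E; F/A/D/C; G] holding=B
         pickup(G) → towers=[E; F/A/D/C/B] holding=G  ← match
         pickup(E) → towers=[F/A/D/C/B; G] holding=E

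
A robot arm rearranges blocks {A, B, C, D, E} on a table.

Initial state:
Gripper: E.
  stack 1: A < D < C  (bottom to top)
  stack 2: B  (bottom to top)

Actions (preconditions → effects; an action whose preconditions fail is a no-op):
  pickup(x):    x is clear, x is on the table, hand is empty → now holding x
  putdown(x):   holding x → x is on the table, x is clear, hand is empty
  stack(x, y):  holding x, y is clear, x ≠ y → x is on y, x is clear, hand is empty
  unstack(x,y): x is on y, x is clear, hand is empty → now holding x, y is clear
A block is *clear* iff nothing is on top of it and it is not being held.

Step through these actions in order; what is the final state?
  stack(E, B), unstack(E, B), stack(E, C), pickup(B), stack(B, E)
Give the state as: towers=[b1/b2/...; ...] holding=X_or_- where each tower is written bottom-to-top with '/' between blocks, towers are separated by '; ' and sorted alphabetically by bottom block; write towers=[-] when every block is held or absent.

towers=[A/D/C/E/B] holding=-

step 1 (stack(E, B)): towers=[A/D/C; B/E] holding=-
step 2 (unstack(E, B)): towers=[A/D/C; B] holding=E
step 3 (stack(E, C)): towers=[A/D/C/E; B] holding=-
step 4 (pickup(B)): towers=[A/D/C/E] holding=B
step 5 (stack(B, E)): towers=[A/D/C/E/B] holding=-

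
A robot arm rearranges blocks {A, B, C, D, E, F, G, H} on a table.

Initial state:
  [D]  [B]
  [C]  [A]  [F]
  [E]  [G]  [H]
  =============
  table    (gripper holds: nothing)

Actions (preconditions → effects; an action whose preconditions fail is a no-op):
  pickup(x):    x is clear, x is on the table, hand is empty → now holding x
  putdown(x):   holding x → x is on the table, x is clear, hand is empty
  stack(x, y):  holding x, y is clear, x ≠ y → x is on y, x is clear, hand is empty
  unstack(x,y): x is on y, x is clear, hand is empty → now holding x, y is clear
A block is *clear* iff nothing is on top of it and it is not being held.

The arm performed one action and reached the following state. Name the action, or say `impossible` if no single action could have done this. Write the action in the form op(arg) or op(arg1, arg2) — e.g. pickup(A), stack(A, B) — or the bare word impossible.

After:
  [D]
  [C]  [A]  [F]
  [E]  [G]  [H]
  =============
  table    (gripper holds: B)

target: towers=[E/C/D; G/A; H/F] holding=B
     unstack(B, A) → towers=[E/C/D; G/A; H/F] holding=B  ← match
     unstack(F, H) → towers=[E/C/D; G/A/B; H] holding=F
     unstack(D, C) → towers=[E/C; G/A/B; H/F] holding=D

unstack(B, A)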